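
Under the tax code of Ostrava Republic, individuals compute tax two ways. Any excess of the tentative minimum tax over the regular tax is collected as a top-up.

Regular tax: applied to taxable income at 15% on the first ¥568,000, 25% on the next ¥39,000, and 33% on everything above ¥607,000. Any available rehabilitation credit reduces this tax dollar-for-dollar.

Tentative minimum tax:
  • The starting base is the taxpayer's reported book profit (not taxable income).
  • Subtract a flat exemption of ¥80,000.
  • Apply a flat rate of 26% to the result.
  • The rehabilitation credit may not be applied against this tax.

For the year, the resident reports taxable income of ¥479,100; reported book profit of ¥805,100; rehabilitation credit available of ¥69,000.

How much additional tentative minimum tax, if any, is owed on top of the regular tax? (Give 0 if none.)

Regular tax:
  ¥479,100 × 15% = ¥71,865
  Less rehabilitation credit ¥69,000 → ¥2,865

Tentative minimum tax:
  Base (reported book profit): ¥805,100
  Less exemption ¥80,000 → base ¥725,100
  ¥725,100 × 26% = ¥188,526

Excess of tentative minimum tax over regular tax: ¥188,526 − ¥2,865 = ¥185,661.

¥185,661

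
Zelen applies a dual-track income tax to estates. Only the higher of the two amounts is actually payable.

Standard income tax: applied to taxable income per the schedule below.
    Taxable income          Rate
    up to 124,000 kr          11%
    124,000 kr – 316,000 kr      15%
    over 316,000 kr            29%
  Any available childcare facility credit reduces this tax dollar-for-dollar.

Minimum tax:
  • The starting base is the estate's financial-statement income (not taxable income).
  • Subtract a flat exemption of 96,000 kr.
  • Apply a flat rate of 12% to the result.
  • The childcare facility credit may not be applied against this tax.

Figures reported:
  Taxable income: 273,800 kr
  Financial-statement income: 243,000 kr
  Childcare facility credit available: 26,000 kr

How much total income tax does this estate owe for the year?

17,640 kr

Minimum tax:
  Base (financial-statement income): 243,000 kr
  Less exemption 96,000 kr → base 147,000 kr
  147,000 kr × 12% = 17,640 kr

Standard income tax:
  124,000 kr × 11% = 13,640 kr
  149,800 kr × 15% = 22,470 kr
  → 36,110 kr
  Less childcare facility credit 26,000 kr → 10,110 kr

17,640 kr > 10,110 kr, so the minimum tax is the binding amount.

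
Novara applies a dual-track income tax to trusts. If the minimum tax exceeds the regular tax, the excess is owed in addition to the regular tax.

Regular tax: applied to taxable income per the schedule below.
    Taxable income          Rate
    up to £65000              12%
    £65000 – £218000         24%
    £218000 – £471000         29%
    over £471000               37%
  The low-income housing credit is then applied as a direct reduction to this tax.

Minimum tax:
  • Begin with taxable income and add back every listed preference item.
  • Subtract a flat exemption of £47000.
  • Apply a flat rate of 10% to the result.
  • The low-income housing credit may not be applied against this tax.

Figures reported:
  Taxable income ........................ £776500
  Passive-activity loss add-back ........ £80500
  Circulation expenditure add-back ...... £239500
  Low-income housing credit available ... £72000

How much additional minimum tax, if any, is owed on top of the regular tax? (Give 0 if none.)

£0

Minimum tax:
  Adjusted income: £776500 + £80500 + £239500 = £1096500
  Less exemption £47000 → base £1049500
  £1049500 × 10% = £104950

Regular tax:
  £65000 × 12% = £7800
  £153000 × 24% = £36720
  £253000 × 29% = £73370
  £305500 × 37% = £113035
  → £230925
  Less low-income housing credit £72000 → £158925

£104950 ≤ £158925, so no add-on is due.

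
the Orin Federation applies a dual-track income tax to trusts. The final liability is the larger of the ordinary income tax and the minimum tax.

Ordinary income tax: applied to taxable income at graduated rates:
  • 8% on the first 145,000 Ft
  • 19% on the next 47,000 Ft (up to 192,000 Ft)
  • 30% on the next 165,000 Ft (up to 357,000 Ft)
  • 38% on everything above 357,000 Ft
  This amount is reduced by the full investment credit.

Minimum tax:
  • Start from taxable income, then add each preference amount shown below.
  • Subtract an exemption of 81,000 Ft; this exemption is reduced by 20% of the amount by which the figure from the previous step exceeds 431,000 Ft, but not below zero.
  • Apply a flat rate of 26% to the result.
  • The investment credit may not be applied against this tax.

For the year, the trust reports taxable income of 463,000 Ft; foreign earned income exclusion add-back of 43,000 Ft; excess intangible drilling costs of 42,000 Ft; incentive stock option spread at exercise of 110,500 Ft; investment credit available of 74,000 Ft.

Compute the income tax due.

Ordinary income tax:
  145,000 Ft × 8% = 11,600 Ft
  47,000 Ft × 19% = 8,930 Ft
  165,000 Ft × 30% = 49,500 Ft
  106,000 Ft × 38% = 40,280 Ft
  → 110,310 Ft
  Less investment credit 74,000 Ft → 36,310 Ft

Minimum tax:
  Adjusted income: 463,000 Ft + 43,000 Ft + 42,000 Ft + 110,500 Ft = 658,500 Ft
  Exemption: 81,000 Ft − 20% × (658,500 Ft − 431,000 Ft) = 81,000 Ft − 45,500 Ft = 35,500 Ft
  Base: 658,500 Ft − 35,500 Ft = 623,000 Ft
  623,000 Ft × 26% = 161,980 Ft

161,980 Ft > 36,310 Ft, so the minimum tax is the binding amount.

161,980 Ft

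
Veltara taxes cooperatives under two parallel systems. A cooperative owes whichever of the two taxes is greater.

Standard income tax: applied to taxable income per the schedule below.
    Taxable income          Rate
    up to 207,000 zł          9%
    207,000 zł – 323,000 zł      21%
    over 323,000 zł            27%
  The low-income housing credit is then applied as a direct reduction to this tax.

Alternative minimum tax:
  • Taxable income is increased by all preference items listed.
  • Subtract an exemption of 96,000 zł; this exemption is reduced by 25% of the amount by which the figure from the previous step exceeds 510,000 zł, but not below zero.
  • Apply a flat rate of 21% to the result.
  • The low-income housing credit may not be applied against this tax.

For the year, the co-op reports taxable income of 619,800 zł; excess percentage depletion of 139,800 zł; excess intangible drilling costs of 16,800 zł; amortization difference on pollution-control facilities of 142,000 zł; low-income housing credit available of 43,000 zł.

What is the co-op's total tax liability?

192,864 zł

Standard income tax:
  207,000 zł × 9% = 18,630 zł
  116,000 zł × 21% = 24,360 zł
  296,800 zł × 27% = 80,136 zł
  → 123,126 zł
  Less low-income housing credit 43,000 zł → 80,126 zł

Alternative minimum tax:
  Adjusted income: 619,800 zł + 139,800 zł + 16,800 zł + 142,000 zł = 918,400 zł
  Exemption: 25% × (918,400 zł − 510,000 zł) = 102,100 zł ≥ 96,000 zł, so the exemption is fully phased out
  Base: 918,400 zł − 0 zł = 918,400 zł
  918,400 zł × 21% = 192,864 zł

192,864 zł > 80,126 zł, so the alternative minimum tax is the binding amount.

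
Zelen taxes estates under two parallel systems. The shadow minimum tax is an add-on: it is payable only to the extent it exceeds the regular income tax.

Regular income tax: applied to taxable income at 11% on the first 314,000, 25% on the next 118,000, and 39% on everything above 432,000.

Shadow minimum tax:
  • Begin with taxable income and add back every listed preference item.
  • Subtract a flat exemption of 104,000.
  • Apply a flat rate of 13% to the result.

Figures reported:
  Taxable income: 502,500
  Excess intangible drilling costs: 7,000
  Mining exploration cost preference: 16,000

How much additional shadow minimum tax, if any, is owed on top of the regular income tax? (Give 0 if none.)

Shadow minimum tax:
  Adjusted income: 502,500 + 7,000 + 16,000 = 525,500
  Less exemption 104,000 → base 421,500
  421,500 × 13% = 54,795

Regular income tax:
  314,000 × 11% = 34,540
  118,000 × 25% = 29,500
  70,500 × 39% = 27,495
  → 91,535

54,795 ≤ 91,535, so no add-on is due.

0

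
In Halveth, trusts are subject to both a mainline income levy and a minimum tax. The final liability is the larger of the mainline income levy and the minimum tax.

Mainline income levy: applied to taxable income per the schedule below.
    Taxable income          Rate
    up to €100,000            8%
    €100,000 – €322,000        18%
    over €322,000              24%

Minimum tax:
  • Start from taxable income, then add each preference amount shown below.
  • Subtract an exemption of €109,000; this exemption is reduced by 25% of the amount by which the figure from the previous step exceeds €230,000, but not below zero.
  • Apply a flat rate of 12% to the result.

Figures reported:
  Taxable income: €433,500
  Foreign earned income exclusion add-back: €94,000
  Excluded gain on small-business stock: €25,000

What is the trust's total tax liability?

Mainline income levy:
  €100,000 × 8% = €8,000
  €222,000 × 18% = €39,960
  €111,500 × 24% = €26,760
  → €74,720

Minimum tax:
  Adjusted income: €433,500 + €94,000 + €25,000 = €552,500
  Exemption: €109,000 − 25% × (€552,500 − €230,000) = €109,000 − €80,625 = €28,375
  Base: €552,500 − €28,375 = €524,125
  €524,125 × 12% = €62,895

€74,720 > €62,895, so the mainline income levy governs.

€74,720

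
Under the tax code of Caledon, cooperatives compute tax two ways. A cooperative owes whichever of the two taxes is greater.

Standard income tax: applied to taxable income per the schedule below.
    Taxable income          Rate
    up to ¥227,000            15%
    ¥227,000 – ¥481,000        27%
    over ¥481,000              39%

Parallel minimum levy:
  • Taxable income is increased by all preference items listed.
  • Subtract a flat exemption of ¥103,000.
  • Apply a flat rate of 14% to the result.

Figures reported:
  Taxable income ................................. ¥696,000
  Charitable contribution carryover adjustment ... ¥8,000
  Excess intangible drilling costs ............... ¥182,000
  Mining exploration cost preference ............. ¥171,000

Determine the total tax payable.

Standard income tax:
  ¥227,000 × 15% = ¥34,050
  ¥254,000 × 27% = ¥68,580
  ¥215,000 × 39% = ¥83,850
  → ¥186,480

Parallel minimum levy:
  Adjusted income: ¥696,000 + ¥8,000 + ¥182,000 + ¥171,000 = ¥1,057,000
  Less exemption ¥103,000 → base ¥954,000
  ¥954,000 × 14% = ¥133,560

¥186,480 > ¥133,560, so the standard income tax governs.

¥186,480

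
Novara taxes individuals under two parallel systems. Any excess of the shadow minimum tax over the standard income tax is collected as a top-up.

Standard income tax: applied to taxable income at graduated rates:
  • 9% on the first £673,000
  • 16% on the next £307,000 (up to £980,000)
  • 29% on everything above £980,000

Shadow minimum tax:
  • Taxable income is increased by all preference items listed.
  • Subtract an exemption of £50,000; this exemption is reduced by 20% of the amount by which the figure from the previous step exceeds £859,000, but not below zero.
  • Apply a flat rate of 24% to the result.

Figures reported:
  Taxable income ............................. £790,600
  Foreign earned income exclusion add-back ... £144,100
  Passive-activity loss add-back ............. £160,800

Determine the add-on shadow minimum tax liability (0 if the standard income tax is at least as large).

£182,886

Shadow minimum tax:
  Adjusted income: £790,600 + £144,100 + £160,800 = £1,095,500
  Exemption: £50,000 − 20% × (£1,095,500 − £859,000) = £50,000 − £47,300 = £2,700
  Base: £1,095,500 − £2,700 = £1,092,800
  £1,092,800 × 24% = £262,272

Standard income tax:
  £673,000 × 9% = £60,570
  £117,600 × 16% = £18,816
  → £79,386

Excess of shadow minimum tax over standard income tax: £262,272 − £79,386 = £182,886.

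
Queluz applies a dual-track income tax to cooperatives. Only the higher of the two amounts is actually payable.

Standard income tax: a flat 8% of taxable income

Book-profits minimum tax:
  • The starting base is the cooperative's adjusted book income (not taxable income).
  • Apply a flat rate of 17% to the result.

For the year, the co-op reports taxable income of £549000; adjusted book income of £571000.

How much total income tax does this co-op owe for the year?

£97070

Standard income tax:
  £549000 × 8% = £43920

Book-profits minimum tax:
  Base (adjusted book income): £571000
  £571000 × 17% = £97070

£97070 > £43920, so the book-profits minimum tax is the binding amount.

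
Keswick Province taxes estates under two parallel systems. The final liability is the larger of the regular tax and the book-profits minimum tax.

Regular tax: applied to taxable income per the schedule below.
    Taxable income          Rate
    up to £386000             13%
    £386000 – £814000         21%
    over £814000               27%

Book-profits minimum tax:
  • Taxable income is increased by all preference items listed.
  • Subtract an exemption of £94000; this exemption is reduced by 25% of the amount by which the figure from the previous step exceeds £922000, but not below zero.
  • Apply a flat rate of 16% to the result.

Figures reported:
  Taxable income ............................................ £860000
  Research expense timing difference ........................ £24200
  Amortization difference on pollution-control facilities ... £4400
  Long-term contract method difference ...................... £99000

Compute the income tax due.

Regular tax:
  £386000 × 13% = £50180
  £428000 × 21% = £89880
  £46000 × 27% = £12420
  → £152480

Book-profits minimum tax:
  Adjusted income: £860000 + £24200 + £4400 + £99000 = £987600
  Exemption: £94000 − 25% × (£987600 − £922000) = £94000 − £16400 = £77600
  Base: £987600 − £77600 = £910000
  £910000 × 16% = £145600

£152480 > £145600, so the regular tax governs.

£152480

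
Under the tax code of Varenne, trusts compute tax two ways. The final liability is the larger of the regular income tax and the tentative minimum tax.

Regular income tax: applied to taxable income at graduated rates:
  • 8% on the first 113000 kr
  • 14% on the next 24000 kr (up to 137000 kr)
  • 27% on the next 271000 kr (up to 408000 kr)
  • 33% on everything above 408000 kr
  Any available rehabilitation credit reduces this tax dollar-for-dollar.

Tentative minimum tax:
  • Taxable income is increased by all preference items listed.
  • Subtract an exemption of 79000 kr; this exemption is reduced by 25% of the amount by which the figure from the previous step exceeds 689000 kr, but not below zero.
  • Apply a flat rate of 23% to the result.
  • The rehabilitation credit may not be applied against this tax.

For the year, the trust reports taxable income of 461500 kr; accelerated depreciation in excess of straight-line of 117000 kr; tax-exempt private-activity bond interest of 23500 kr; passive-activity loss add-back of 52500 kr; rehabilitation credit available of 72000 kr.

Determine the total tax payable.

132365 kr

Tentative minimum tax:
  Adjusted income: 461500 kr + 117000 kr + 23500 kr + 52500 kr = 654500 kr
  Exemption: 654500 kr ≤ 689000 kr, so full 79000 kr applies
  Base: 654500 kr − 79000 kr = 575500 kr
  575500 kr × 23% = 132365 kr

Regular income tax:
  113000 kr × 8% = 9040 kr
  24000 kr × 14% = 3360 kr
  271000 kr × 27% = 73170 kr
  53500 kr × 33% = 17655 kr
  → 103225 kr
  Less rehabilitation credit 72000 kr → 31225 kr

132365 kr > 31225 kr, so the tentative minimum tax is the binding amount.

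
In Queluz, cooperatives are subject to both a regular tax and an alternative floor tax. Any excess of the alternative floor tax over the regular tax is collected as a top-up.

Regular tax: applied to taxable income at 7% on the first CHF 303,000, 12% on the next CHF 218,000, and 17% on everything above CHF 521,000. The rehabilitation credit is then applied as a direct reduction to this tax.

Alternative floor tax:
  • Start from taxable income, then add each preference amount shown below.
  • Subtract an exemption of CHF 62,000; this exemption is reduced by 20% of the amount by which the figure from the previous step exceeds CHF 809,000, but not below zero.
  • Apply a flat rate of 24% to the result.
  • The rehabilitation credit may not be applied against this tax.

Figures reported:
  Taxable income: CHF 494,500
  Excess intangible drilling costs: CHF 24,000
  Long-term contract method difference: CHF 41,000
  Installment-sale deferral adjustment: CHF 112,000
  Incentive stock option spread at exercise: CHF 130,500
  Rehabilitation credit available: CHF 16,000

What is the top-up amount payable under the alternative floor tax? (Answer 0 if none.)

CHF 149,410

Regular tax:
  CHF 303,000 × 7% = CHF 21,210
  CHF 191,500 × 12% = CHF 22,980
  → CHF 44,190
  Less rehabilitation credit CHF 16,000 → CHF 28,190

Alternative floor tax:
  Adjusted income: CHF 494,500 + CHF 24,000 + CHF 41,000 + CHF 112,000 + CHF 130,500 = CHF 802,000
  Exemption: CHF 802,000 ≤ CHF 809,000, so full CHF 62,000 applies
  Base: CHF 802,000 − CHF 62,000 = CHF 740,000
  CHF 740,000 × 24% = CHF 177,600

Excess of alternative floor tax over regular tax: CHF 177,600 − CHF 28,190 = CHF 149,410.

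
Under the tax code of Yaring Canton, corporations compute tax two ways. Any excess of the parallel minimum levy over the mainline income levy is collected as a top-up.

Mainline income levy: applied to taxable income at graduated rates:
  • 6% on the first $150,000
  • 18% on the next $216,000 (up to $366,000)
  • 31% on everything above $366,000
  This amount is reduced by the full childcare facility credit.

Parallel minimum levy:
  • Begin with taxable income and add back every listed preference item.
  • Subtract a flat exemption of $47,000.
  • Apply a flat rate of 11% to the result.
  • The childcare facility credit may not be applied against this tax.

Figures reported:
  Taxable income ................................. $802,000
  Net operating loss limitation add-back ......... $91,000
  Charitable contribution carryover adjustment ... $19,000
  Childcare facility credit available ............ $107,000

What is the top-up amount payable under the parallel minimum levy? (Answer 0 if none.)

$19,110

Parallel minimum levy:
  Adjusted income: $802,000 + $91,000 + $19,000 = $912,000
  Less exemption $47,000 → base $865,000
  $865,000 × 11% = $95,150

Mainline income levy:
  $150,000 × 6% = $9,000
  $216,000 × 18% = $38,880
  $436,000 × 31% = $135,160
  → $183,040
  Less childcare facility credit $107,000 → $76,040

Excess of parallel minimum levy over mainline income levy: $95,150 − $76,040 = $19,110.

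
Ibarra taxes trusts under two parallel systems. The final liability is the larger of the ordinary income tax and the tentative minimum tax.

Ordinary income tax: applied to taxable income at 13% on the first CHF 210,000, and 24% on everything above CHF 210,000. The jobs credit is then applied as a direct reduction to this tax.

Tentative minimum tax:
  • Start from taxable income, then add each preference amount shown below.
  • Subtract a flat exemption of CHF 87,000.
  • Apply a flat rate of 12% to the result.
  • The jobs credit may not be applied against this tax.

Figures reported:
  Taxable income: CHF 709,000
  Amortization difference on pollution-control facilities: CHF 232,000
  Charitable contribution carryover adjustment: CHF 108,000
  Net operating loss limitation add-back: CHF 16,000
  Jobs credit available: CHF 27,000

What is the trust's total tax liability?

CHF 120,060

Ordinary income tax:
  CHF 210,000 × 13% = CHF 27,300
  CHF 499,000 × 24% = CHF 119,760
  → CHF 147,060
  Less jobs credit CHF 27,000 → CHF 120,060

Tentative minimum tax:
  Adjusted income: CHF 709,000 + CHF 232,000 + CHF 108,000 + CHF 16,000 = CHF 1,065,000
  Less exemption CHF 87,000 → base CHF 978,000
  CHF 978,000 × 12% = CHF 117,360

CHF 120,060 > CHF 117,360, so the ordinary income tax governs.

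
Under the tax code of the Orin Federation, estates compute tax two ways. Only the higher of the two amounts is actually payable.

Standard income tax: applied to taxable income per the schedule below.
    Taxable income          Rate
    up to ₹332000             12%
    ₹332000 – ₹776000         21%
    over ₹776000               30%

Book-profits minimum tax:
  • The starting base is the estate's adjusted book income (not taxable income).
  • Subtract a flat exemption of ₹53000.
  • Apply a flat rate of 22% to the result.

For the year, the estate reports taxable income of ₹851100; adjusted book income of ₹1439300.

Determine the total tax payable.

Standard income tax:
  ₹332000 × 12% = ₹39840
  ₹444000 × 21% = ₹93240
  ₹75100 × 30% = ₹22530
  → ₹155610

Book-profits minimum tax:
  Base (adjusted book income): ₹1439300
  Less exemption ₹53000 → base ₹1386300
  ₹1386300 × 22% = ₹304986

₹304986 > ₹155610, so the book-profits minimum tax is the binding amount.

₹304986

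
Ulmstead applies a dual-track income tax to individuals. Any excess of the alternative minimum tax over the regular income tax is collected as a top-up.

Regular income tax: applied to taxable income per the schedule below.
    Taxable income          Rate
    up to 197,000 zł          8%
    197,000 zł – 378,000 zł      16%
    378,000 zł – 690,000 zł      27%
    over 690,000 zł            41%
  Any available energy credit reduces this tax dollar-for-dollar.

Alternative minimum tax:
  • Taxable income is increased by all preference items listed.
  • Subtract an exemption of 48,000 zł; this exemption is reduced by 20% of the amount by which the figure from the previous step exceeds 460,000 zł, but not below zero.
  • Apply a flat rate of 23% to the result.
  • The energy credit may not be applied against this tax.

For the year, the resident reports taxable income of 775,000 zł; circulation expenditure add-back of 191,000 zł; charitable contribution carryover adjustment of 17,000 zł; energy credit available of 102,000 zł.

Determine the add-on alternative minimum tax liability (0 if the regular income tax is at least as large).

164,280 zł

Regular income tax:
  197,000 zł × 8% = 15,760 zł
  181,000 zł × 16% = 28,960 zł
  312,000 zł × 27% = 84,240 zł
  85,000 zł × 41% = 34,850 zł
  → 163,810 zł
  Less energy credit 102,000 zł → 61,810 zł

Alternative minimum tax:
  Adjusted income: 775,000 zł + 191,000 zł + 17,000 zł = 983,000 zł
  Exemption: 20% × (983,000 zł − 460,000 zł) = 104,600 zł ≥ 48,000 zł, so the exemption is fully phased out
  Base: 983,000 zł − 0 zł = 983,000 zł
  983,000 zł × 23% = 226,090 zł

Excess of alternative minimum tax over regular income tax: 226,090 zł − 61,810 zł = 164,280 zł.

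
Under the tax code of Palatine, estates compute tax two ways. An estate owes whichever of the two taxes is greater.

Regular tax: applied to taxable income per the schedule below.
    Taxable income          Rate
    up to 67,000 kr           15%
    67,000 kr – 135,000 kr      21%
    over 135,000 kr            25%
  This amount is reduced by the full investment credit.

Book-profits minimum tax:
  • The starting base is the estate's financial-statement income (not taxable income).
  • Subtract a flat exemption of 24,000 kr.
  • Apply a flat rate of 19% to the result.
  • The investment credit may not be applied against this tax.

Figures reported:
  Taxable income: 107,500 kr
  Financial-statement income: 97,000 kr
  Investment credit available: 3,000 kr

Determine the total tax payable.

Regular tax:
  67,000 kr × 15% = 10,050 kr
  40,500 kr × 21% = 8,505 kr
  → 18,555 kr
  Less investment credit 3,000 kr → 15,555 kr

Book-profits minimum tax:
  Base (financial-statement income): 97,000 kr
  Less exemption 24,000 kr → base 73,000 kr
  73,000 kr × 19% = 13,870 kr

15,555 kr > 13,870 kr, so the regular tax governs.

15,555 kr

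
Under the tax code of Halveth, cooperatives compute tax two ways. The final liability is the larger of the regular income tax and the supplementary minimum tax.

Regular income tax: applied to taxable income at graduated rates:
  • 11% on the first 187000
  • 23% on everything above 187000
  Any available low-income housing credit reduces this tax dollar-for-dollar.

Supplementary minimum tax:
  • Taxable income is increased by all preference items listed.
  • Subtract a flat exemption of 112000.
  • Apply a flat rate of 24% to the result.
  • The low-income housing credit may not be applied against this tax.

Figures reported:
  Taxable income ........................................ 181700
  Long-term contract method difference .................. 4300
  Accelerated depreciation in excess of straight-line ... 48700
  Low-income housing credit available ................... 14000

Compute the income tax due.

Supplementary minimum tax:
  Adjusted income: 181700 + 4300 + 48700 = 234700
  Less exemption 112000 → base 122700
  122700 × 24% = 29448

Regular income tax:
  181700 × 11% = 19987
  Less low-income housing credit 14000 → 5987

29448 > 5987, so the supplementary minimum tax is the binding amount.

29448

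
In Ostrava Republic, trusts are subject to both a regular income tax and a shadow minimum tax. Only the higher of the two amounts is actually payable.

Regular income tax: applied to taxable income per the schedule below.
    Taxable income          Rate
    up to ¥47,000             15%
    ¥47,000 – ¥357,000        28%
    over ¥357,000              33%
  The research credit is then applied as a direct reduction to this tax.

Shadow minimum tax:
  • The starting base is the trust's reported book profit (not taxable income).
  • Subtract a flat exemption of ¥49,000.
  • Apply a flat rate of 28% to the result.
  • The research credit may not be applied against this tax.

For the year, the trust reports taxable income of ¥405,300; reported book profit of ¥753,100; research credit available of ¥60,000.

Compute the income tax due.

Regular income tax:
  ¥47,000 × 15% = ¥7,050
  ¥310,000 × 28% = ¥86,800
  ¥48,300 × 33% = ¥15,939
  → ¥109,789
  Less research credit ¥60,000 → ¥49,789

Shadow minimum tax:
  Base (reported book profit): ¥753,100
  Less exemption ¥49,000 → base ¥704,100
  ¥704,100 × 28% = ¥197,148

¥197,148 > ¥49,789, so the shadow minimum tax is the binding amount.

¥197,148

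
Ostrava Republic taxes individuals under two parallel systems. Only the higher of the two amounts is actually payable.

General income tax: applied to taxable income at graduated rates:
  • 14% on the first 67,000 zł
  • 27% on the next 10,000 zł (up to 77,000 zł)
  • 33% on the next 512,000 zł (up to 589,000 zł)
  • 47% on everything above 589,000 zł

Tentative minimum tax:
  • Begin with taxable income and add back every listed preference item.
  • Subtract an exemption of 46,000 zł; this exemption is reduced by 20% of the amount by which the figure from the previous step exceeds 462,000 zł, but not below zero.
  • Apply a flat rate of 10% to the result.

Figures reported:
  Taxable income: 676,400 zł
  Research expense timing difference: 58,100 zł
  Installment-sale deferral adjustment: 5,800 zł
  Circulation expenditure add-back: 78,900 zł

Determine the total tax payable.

222,118 zł

Tentative minimum tax:
  Adjusted income: 676,400 zł + 58,100 zł + 5,800 zł + 78,900 zł = 819,200 zł
  Exemption: 20% × (819,200 zł − 462,000 zł) = 71,440 zł ≥ 46,000 zł, so the exemption is fully phased out
  Base: 819,200 zł − 0 zł = 819,200 zł
  819,200 zł × 10% = 81,920 zł

General income tax:
  67,000 zł × 14% = 9,380 zł
  10,000 zł × 27% = 2,700 zł
  512,000 zł × 33% = 168,960 zł
  87,400 zł × 47% = 41,078 zł
  → 222,118 zł

222,118 zł > 81,920 zł, so the general income tax governs.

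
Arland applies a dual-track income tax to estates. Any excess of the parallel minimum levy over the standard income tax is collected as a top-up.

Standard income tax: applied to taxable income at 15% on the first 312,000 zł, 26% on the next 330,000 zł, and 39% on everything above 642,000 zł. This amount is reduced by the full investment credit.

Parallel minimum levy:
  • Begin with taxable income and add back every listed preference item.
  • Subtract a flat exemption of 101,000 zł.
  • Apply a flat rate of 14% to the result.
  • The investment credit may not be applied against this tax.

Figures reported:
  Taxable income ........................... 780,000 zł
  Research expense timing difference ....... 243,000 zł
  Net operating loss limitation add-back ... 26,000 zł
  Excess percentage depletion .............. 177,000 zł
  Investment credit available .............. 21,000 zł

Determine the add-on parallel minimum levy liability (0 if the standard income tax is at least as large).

0 zł

Standard income tax:
  312,000 zł × 15% = 46,800 zł
  330,000 zł × 26% = 85,800 zł
  138,000 zł × 39% = 53,820 zł
  → 186,420 zł
  Less investment credit 21,000 zł → 165,420 zł

Parallel minimum levy:
  Adjusted income: 780,000 zł + 243,000 zł + 26,000 zł + 177,000 zł = 1,226,000 zł
  Less exemption 101,000 zł → base 1,125,000 zł
  1,125,000 zł × 14% = 157,500 zł

157,500 zł ≤ 165,420 zł, so no add-on is due.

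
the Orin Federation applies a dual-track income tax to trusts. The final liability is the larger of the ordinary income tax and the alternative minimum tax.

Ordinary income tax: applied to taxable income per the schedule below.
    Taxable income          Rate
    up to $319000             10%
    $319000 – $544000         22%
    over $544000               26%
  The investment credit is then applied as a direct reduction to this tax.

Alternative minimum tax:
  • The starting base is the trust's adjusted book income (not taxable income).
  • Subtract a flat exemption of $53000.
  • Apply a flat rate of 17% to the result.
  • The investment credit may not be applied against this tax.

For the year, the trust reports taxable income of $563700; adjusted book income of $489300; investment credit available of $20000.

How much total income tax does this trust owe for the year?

Ordinary income tax:
  $319000 × 10% = $31900
  $225000 × 22% = $49500
  $19700 × 26% = $5122
  → $86522
  Less investment credit $20000 → $66522

Alternative minimum tax:
  Base (adjusted book income): $489300
  Less exemption $53000 → base $436300
  $436300 × 17% = $74171

$74171 > $66522, so the alternative minimum tax is the binding amount.

$74171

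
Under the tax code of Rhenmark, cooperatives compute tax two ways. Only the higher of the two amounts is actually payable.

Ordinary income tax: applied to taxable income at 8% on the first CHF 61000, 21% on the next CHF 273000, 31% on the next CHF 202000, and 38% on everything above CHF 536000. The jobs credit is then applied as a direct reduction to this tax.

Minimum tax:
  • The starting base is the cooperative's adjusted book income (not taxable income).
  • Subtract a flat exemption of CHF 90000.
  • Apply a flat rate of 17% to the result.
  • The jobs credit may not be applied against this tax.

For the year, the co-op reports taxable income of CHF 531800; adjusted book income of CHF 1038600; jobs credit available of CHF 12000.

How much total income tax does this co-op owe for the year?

CHF 161262

Minimum tax:
  Base (adjusted book income): CHF 1038600
  Less exemption CHF 90000 → base CHF 948600
  CHF 948600 × 17% = CHF 161262

Ordinary income tax:
  CHF 61000 × 8% = CHF 4880
  CHF 273000 × 21% = CHF 57330
  CHF 197800 × 31% = CHF 61318
  → CHF 123528
  Less jobs credit CHF 12000 → CHF 111528

CHF 161262 > CHF 111528, so the minimum tax is the binding amount.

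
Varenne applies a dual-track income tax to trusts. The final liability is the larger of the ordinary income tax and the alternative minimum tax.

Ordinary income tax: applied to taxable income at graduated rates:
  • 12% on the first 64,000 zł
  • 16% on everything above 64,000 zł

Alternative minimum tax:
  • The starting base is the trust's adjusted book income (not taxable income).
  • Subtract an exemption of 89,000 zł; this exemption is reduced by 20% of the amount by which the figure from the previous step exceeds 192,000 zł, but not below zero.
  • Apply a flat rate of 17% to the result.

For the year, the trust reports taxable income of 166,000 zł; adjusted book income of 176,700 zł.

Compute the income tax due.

24,000 zł

Ordinary income tax:
  64,000 zł × 12% = 7,680 zł
  102,000 zł × 16% = 16,320 zł
  → 24,000 zł

Alternative minimum tax:
  Base (adjusted book income): 176,700 zł
  Exemption: 176,700 zł ≤ 192,000 zł, so full 89,000 zł applies
  Base: 176,700 zł − 89,000 zł = 87,700 zł
  87,700 zł × 17% = 14,909 zł

24,000 zł > 14,909 zł, so the ordinary income tax governs.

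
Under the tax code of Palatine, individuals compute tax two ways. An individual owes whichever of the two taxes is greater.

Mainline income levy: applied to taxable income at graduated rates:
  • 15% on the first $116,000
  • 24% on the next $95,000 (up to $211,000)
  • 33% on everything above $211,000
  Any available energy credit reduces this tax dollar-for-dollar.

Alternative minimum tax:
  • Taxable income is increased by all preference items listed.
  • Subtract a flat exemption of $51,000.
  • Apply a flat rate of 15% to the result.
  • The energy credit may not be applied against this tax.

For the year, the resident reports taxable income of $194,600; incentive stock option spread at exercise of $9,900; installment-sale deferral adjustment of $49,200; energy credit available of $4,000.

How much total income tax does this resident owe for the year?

Mainline income levy:
  $116,000 × 15% = $17,400
  $78,600 × 24% = $18,864
  → $36,264
  Less energy credit $4,000 → $32,264

Alternative minimum tax:
  Adjusted income: $194,600 + $9,900 + $49,200 = $253,700
  Less exemption $51,000 → base $202,700
  $202,700 × 15% = $30,405

$32,264 > $30,405, so the mainline income levy governs.

$32,264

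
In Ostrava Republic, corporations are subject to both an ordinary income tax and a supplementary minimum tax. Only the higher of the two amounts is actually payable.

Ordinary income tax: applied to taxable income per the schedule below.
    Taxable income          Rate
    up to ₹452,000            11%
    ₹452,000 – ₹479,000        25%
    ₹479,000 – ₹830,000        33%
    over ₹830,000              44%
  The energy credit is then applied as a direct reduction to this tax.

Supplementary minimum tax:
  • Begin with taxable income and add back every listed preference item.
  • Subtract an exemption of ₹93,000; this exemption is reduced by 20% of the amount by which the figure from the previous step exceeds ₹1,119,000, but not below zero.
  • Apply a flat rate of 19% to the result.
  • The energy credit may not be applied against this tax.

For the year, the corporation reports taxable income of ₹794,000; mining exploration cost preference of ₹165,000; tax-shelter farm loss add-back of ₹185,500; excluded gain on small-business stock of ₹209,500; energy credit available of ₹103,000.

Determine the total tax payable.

₹248,520

Ordinary income tax:
  ₹452,000 × 11% = ₹49,720
  ₹27,000 × 25% = ₹6,750
  ₹315,000 × 33% = ₹103,950
  → ₹160,420
  Less energy credit ₹103,000 → ₹57,420

Supplementary minimum tax:
  Adjusted income: ₹794,000 + ₹165,000 + ₹185,500 + ₹209,500 = ₹1,354,000
  Exemption: ₹93,000 − 20% × (₹1,354,000 − ₹1,119,000) = ₹93,000 − ₹47,000 = ₹46,000
  Base: ₹1,354,000 − ₹46,000 = ₹1,308,000
  ₹1,308,000 × 19% = ₹248,520

₹248,520 > ₹57,420, so the supplementary minimum tax is the binding amount.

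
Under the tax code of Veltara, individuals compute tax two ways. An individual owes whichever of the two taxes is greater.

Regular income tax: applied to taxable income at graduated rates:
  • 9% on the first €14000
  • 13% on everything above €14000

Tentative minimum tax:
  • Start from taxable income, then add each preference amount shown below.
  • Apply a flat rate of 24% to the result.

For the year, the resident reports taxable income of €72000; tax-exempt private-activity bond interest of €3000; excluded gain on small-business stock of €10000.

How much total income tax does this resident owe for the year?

€20400

Tentative minimum tax:
  Adjusted income: €72000 + €3000 + €10000 = €85000
  €85000 × 24% = €20400

Regular income tax:
  €14000 × 9% = €1260
  €58000 × 13% = €7540
  → €8800

€20400 > €8800, so the tentative minimum tax is the binding amount.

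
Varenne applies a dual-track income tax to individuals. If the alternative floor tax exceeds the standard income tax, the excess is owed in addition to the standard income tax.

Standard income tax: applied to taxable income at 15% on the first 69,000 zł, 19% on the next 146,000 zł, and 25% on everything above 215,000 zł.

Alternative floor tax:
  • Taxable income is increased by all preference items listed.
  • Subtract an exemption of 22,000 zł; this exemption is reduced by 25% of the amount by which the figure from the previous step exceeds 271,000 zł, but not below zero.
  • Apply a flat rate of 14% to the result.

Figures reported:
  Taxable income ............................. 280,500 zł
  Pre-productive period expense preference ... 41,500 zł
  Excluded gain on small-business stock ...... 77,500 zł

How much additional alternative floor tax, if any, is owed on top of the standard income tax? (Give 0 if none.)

Standard income tax:
  69,000 zł × 15% = 10,350 zł
  146,000 zł × 19% = 27,740 zł
  65,500 zł × 25% = 16,375 zł
  → 54,465 zł

Alternative floor tax:
  Adjusted income: 280,500 zł + 41,500 zł + 77,500 zł = 399,500 zł
  Exemption: 25% × (399,500 zł − 271,000 zł) = 32,125 zł ≥ 22,000 zł, so the exemption is fully phased out
  Base: 399,500 zł − 0 zł = 399,500 zł
  399,500 zł × 14% = 55,930 zł

Excess of alternative floor tax over standard income tax: 55,930 zł − 54,465 zł = 1,465 zł.

1,465 zł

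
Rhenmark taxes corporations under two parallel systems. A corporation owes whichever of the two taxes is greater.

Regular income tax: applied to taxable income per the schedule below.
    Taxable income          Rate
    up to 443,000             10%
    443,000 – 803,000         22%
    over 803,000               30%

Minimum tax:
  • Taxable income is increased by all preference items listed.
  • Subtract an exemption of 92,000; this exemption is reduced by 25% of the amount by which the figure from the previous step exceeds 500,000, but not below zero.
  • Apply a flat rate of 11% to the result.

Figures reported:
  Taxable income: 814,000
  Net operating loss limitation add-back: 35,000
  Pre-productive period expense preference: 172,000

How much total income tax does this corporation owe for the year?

126,800

Minimum tax:
  Adjusted income: 814,000 + 35,000 + 172,000 = 1,021,000
  Exemption: 25% × (1,021,000 − 500,000) = 130,250 ≥ 92,000, so the exemption is fully phased out
  Base: 1,021,000 − 0 = 1,021,000
  1,021,000 × 11% = 112,310

Regular income tax:
  443,000 × 10% = 44,300
  360,000 × 22% = 79,200
  11,000 × 30% = 3,300
  → 126,800

126,800 > 112,310, so the regular income tax governs.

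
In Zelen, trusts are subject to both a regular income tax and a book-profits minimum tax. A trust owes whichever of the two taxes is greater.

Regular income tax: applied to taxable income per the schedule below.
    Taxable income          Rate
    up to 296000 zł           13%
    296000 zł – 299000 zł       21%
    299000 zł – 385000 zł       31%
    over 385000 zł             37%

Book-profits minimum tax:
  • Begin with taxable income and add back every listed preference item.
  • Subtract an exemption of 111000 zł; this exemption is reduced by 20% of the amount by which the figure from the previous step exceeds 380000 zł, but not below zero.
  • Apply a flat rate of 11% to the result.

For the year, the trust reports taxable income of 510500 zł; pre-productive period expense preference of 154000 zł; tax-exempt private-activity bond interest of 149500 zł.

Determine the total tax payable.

112205 zł

Book-profits minimum tax:
  Adjusted income: 510500 zł + 154000 zł + 149500 zł = 814000 zł
  Exemption: 111000 zł − 20% × (814000 zł − 380000 zł) = 111000 zł − 86800 zł = 24200 zł
  Base: 814000 zł − 24200 zł = 789800 zł
  789800 zł × 11% = 86878 zł

Regular income tax:
  296000 zł × 13% = 38480 zł
  3000 zł × 21% = 630 zł
  86000 zł × 31% = 26660 zł
  125500 zł × 37% = 46435 zł
  → 112205 zł

112205 zł > 86878 zł, so the regular income tax governs.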